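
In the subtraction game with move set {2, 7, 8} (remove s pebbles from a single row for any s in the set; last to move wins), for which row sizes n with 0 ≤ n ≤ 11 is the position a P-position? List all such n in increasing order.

0, 1, 4, 5, 10

Grundy values for subtraction set {2, 7, 8}:
k:     0  1  2  3  4  5  6  7  8  9 10 11
g(k):  0  0  1  1  0  0  1  1  2  2  0  3
The P-positions (g = 0) in 0..11 are 0, 1, 4, 5, 10.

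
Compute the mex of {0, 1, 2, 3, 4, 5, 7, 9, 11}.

6

The values 0, 1, 2, 3, 4, 5 are all present; 6 is the first non-negative integer missing from the set.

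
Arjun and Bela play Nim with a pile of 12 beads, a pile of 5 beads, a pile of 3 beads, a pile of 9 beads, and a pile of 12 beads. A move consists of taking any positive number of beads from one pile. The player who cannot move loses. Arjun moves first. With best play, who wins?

Arjun wins

Nim-sum: 12 ^ 5 ^ 3 ^ 9 ^ 12 = 15.
The nim-sum is 15 ≠ 0, so this is an N-position: the player to move can win; Arjun has a winning move.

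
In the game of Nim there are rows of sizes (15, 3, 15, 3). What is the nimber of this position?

0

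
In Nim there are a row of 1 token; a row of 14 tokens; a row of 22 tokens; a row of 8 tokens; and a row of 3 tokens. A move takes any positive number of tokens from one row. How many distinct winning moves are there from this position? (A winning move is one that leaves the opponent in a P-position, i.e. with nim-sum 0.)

Compute the nim-sum pairwise:
1 XOR 14 = 15
15 XOR 22 = 25
25 XOR 8 = 17
17 XOR 3 = 18
The overall nim-sum is X = 18. A row of size p has a winning move iff p XOR X < p (reduce it to p XOR X).
  1: 1 XOR 18 = 19 ≥ 1 — no move.
  14: 14 XOR 18 = 28 ≥ 14 — no move.
  22: 22 XOR 18 = 4 < 22 — winning move (to 4).
  8: 8 XOR 18 = 26 ≥ 8 — no move.
  3: 3 XOR 18 = 17 ≥ 3 — no move.
That gives 1 winning move.

1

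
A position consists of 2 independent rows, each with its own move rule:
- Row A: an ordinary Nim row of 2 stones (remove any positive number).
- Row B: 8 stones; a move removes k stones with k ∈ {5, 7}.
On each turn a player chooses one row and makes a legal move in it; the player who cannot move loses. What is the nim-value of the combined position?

Row A is a plain Nim row of size 2, so its Grundy value is 2.
For row B, compute g(0), g(1), … with moves {5, 7}:
g(0) = mex{} = 0
g(1) = mex{} = 0
g(2) = mex{} = 0
g(3) = mex{} = 0
g(4) = mex{} = 0
g(5) = mex{0} = 1
g(6) = mex{0} = 1
g(7) = mex{0} = 1
g(8) = mex{0} = 1
So g(8) = 1.
The value of a disjunctive sum is the nim-sum of the parts.
Combined value = 2 ⊕ 1 = 3.

3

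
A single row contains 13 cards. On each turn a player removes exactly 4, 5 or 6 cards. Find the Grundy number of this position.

Compute g(0), g(1), … for moves {4, 5, 6}:
g(0) = mex{} = 0
g(1) = mex{} = 0
g(2) = mex{} = 0
g(3) = mex{} = 0
g(4) = mex{0} = 1
g(5) = mex{0} = 1
g(6) = mex{0} = 1
g(7) = mex{0} = 1
g(8) = mex{0,1} = 2
g(9) = mex{0,1} = 2
g(10) = mex{1} = 0
g(11) = mex{1} = 0
g(12) = mex{1,2} = 0
g(13) = mex{1,2} = 0
So g(13) = 0.

0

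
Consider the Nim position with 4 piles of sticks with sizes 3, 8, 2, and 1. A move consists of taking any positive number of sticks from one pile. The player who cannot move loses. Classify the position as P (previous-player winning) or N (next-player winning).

Compute the nim-sum pairwise:
3 ⊕ 8 = 11
11 ⊕ 2 = 9
9 ⊕ 1 = 8
The nim-sum is 8 ≠ 0, so this is an N-position: the player to move can win.

N-position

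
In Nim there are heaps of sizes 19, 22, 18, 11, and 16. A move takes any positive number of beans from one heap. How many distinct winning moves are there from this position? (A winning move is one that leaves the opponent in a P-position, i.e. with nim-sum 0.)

1

Compute the nim-sum pairwise:
19 ^ 22 = 5
5 ^ 18 = 23
23 ^ 11 = 28
28 ^ 16 = 12
The overall nim-sum is X = 12. A heap of size p has a winning move iff p XOR X < p (reduce it to p XOR X).
  19: 19 XOR 12 = 31 ≥ 19 — no move.
  22: 22 XOR 12 = 26 ≥ 22 — no move.
  18: 18 XOR 12 = 30 ≥ 18 — no move.
  11: 11 XOR 12 = 7 < 11 — winning move (to 7).
  16: 16 XOR 12 = 28 ≥ 16 — no move.
That gives 1 winning move.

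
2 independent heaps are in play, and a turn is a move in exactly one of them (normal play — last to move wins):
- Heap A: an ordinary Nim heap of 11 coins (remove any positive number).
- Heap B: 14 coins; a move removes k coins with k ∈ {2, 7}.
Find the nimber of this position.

11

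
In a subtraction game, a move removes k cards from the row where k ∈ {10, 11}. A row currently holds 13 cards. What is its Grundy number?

1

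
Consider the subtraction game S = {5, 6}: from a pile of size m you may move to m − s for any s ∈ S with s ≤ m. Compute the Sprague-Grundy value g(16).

1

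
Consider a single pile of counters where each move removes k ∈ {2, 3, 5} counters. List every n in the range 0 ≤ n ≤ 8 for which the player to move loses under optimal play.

0, 1, 7, 8

Build the Grundy sequence with g(k) = mex{g(k−s) : s ∈ {2, 3, 5}, s ≤ k}:
k:     0  1  2  3  4  5  6  7  8
g(k):  0  0  1  1  2  2  3  0  0
The P-positions (g = 0) in 0..8 are 0, 1, 7, 8.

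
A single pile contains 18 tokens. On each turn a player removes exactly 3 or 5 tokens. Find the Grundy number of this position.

0

Compute g(0), g(1), … for moves {3, 5}:
k:     0  1  2  3  4  5  6  7  8  9 10 11 12 13 14 15 16 17 18
g(k):  0  0  0  1  1  1  2  2  0  0  0  1  1  1  2  2  0  0  0
So g(18) = 0.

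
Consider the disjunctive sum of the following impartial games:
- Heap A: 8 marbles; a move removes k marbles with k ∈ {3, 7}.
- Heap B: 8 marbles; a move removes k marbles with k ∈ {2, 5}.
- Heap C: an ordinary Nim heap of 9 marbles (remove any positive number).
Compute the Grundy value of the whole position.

For heap A, compute g(0), g(1), … with moves {3, 7}:
g(0) = mex{} = 0
g(1) = mex{} = 0
g(2) = mex{} = 0
g(3) = mex{0} = 1
g(4) = mex{0} = 1
g(5) = mex{0} = 1
g(6) = mex{1} = 0
g(7) = mex{0,1} = 2
g(8) = mex{0,1} = 2
So g(8) = 2.
Grundy values for heap B (subtraction set {2, 5}):
g(0) = mex{} = 0
g(1) = mex{} = 0
g(2) = mex{0} = 1
g(3) = mex{0} = 1
g(4) = mex{1} = 0
g(5) = mex{0,1} = 2
g(6) = mex{0} = 1
g(7) = mex{1,2} = 0
g(8) = mex{1} = 0
So g(8) = 0.
Heap C is a plain Nim heap of size 9, so its Grundy value is 9.
The value of a disjunctive sum is the nim-sum of the parts.
Combined value = 2 XOR 0 XOR 9 = 11.

11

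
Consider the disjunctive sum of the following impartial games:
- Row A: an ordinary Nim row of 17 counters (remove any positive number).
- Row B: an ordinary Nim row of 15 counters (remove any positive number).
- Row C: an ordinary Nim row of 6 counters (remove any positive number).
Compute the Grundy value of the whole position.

24

Row A is a plain Nim row of size 17, so its Grundy value is 17.
Row B is a plain Nim row of size 15, so its Grundy value is 15.
Row C is a plain Nim row of size 6, so its Grundy value is 6.
By the Sprague-Grundy theorem, the Grundy value of a sum of independent games is the XOR of the component values.
Combined value = 17 XOR 15 XOR 6 = 24.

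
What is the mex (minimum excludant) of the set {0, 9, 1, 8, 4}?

2

The values 0, 1 are all present; 2 is the first non-negative integer missing from the set.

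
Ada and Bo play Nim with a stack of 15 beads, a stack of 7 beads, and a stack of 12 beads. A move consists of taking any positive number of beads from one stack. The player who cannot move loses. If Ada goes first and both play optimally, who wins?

Nim-sum: 15 ⊕ 7 ⊕ 12 = 4.
The nim-sum is 4 ≠ 0, so this is an N-position: the player to move can win; Ada has a winning move.

Ada wins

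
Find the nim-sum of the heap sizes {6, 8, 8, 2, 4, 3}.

3

Bitwise XOR of the heap sizes:
  0110  (6)
  1000  (8)
  1000  (8)
  0010  (2)
  0100  (4)
  0011  (3)
  ----
  0011  (3)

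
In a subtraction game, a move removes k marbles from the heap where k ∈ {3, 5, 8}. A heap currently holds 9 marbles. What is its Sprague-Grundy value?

3

Compute g(0), g(1), … for moves {3, 5, 8}:
k:     0  1  2  3  4  5  6  7  8  9
g(k):  0  0  0  1  1  1  2  2  2  3
So g(9) = 3.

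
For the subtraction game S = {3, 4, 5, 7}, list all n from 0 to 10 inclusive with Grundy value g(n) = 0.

0, 1, 2, 10

Compute g(0), g(1), … for moves {3, 4, 5, 7}:
k:     0  1  2  3  4  5  6  7  8  9 10
g(k):  0  0  0  1  1  1  2  2  2  3  0
The P-positions (g = 0) in 0..10 are 0, 1, 2, 10.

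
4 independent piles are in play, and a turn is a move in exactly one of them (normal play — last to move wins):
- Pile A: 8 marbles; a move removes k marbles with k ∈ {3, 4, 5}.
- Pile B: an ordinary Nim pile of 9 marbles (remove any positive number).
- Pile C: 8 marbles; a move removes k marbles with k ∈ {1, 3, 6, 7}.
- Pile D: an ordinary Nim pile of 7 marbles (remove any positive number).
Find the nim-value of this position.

12

Grundy values for pile A (subtraction set {3, 4, 5}):
g(0) = mex{} = 0
g(1) = mex{} = 0
g(2) = mex{} = 0
g(3) = mex{0} = 1
g(4) = mex{0} = 1
g(5) = mex{0} = 1
g(6) = mex{0,1} = 2
g(7) = mex{0,1} = 2
g(8) = mex{1} = 0
So g(8) = 0.
Pile B is a plain Nim pile of size 9, so its Grundy value is 9.
Build the Grundy sequence for pile C with g(k) = mex{g(k−s) : s ∈ {1, 3, 6, 7}, s ≤ k}:
k:     0  1  2  3  4  5  6  7  8
g(k):  0  1  0  1  0  1  2  3  2
So g(8) = 2.
Pile D is a plain Nim pile of size 7, so its Grundy value is 7.
By the Sprague-Grundy theorem, the Grundy value of a sum of independent games is the XOR of the component values.
Combined value = 0 ⊕ 9 ⊕ 2 ⊕ 7 = 12.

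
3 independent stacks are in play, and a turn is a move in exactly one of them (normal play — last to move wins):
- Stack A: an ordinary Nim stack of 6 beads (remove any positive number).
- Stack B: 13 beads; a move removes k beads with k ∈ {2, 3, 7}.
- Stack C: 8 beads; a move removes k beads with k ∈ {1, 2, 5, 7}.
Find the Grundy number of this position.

5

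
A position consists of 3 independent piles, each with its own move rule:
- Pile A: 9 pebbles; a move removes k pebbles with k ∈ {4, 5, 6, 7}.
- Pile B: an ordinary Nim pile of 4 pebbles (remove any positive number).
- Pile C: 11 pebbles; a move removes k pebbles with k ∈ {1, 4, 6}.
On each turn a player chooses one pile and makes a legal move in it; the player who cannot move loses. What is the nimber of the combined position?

For pile A, compute g(0), g(1), … with moves {4, 5, 6, 7}:
k:     0  1  2  3  4  5  6  7  8  9
g(k):  0  0  0  0  1  1  1  1  2  2
So g(9) = 2.
Pile B is a plain Nim pile of size 4, so its Grundy value is 4.
Grundy values for pile C (subtraction set {1, 4, 6}):
g(0) = mex{} = 0
g(1) = mex{0} = 1
g(2) = mex{1} = 0
g(3) = mex{0} = 1
g(4) = mex{0,1} = 2
g(5) = mex{1,2} = 0
g(6) = mex{0} = 1
g(7) = mex{1} = 0
g(8) = mex{0,2} = 1
g(9) = mex{0,1} = 2
g(10) = mex{1,2} = 0
g(11) = mex{0} = 1
So g(11) = 1.
The value of a disjunctive sum is the nim-sum of the parts.
Combined value = 2 ⊕ 4 ⊕ 1 = 7.

7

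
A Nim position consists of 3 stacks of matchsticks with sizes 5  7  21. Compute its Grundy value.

Compute the nim-sum pairwise:
5 ^ 7 = 2
2 ^ 21 = 23

23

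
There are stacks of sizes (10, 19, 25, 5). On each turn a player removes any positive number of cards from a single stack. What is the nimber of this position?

Nim-sum: 10 XOR 19 XOR 25 XOR 5 = 5.

5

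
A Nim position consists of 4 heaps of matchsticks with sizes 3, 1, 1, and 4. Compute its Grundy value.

7

Write each in binary and XOR column by column:
  011  (3)
  001  (1)
  001  (1)
  100  (4)
  ---
  111  (7)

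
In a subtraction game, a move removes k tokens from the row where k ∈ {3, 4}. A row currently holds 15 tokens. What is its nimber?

0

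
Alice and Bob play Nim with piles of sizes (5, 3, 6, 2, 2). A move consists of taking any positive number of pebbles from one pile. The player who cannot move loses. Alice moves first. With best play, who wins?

Nim-sum: 5 XOR 3 XOR 6 XOR 2 XOR 2 = 0.
The nim-sum is 0, so this is a P-position: the player to move is in a losing position under optimal play; Alice is about to move from it and so loses — Bob wins.

Bob wins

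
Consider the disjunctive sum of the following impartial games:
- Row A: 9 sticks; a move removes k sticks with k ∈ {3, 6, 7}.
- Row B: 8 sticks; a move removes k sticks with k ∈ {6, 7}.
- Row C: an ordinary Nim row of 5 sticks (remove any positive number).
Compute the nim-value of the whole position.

7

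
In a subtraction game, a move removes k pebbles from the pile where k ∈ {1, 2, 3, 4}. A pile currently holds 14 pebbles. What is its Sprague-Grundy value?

Compute g(0), g(1), … for moves {1, 2, 3, 4}:
k:     0  1  2  3  4  5  6  7  8  9 10 11 12 13 14
g(k):  0  1  2  3  4  0  1  2  3  4  0  1  2  3  4
So g(14) = 4.

4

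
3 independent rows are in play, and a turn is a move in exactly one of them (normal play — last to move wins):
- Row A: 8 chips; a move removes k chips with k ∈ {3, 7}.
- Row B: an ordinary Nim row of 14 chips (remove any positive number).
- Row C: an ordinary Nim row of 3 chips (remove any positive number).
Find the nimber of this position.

15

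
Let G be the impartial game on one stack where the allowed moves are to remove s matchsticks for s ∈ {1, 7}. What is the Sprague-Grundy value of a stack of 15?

1

Grundy values for subtraction set {1, 7}:
k:     0  1  2  3  4  5  6  7  8  9 10 11 12 13 14 15
g(k):  0  1  0  1  0  1  0  1  0  1  0  1  0  1  0  1
So g(15) = 1.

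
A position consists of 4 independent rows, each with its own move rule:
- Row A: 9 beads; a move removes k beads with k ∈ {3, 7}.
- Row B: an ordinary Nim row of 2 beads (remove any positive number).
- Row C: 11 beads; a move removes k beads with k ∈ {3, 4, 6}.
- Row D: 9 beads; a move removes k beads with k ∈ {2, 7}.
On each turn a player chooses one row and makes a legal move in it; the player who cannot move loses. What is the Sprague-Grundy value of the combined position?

3

Grundy values for row A (subtraction set {3, 7}):
g(0) = mex{} = 0
g(1) = mex{} = 0
g(2) = mex{} = 0
g(3) = mex{0} = 1
g(4) = mex{0} = 1
g(5) = mex{0} = 1
g(6) = mex{1} = 0
g(7) = mex{0,1} = 2
g(8) = mex{0,1} = 2
g(9) = mex{0} = 1
So g(9) = 1.
Row B is a plain Nim row of size 2, so its Grundy value is 2.
Build the Grundy sequence for row C with g(k) = mex{g(k−s) : s ∈ {3, 4, 6}, s ≤ k}:
k:     0  1  2  3  4  5  6  7  8  9 10 11
g(k):  0  0  0  1  1  1  2  2  2  0  0  0
So g(11) = 0.
Build the Grundy sequence for row D with g(k) = mex{g(k−s) : s ∈ {2, 7}, s ≤ k}:
g(0) = mex{} = 0
g(1) = mex{} = 0
g(2) = mex{0} = 1
g(3) = mex{0} = 1
g(4) = mex{1} = 0
g(5) = mex{1} = 0
g(6) = mex{0} = 1
g(7) = mex{0} = 1
g(8) = mex{0,1} = 2
g(9) = mex{1} = 0
So g(9) = 0.
The value of a disjunctive sum is the nim-sum of the parts.
Combined value = 1 XOR 2 XOR 0 XOR 0 = 3.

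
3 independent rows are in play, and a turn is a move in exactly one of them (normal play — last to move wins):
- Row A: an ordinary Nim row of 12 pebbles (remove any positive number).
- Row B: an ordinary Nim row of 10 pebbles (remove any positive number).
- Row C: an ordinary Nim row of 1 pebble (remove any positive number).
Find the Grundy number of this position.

Row A is a plain Nim row of size 12, so its Grundy value is 12.
Row B is a plain Nim row of size 10, so its Grundy value is 10.
Row C is a plain Nim row of size 1, so its Grundy value is 1.
The value of a disjunctive sum is the nim-sum of the parts.
Combined value = 12 XOR 10 XOR 1 = 7.

7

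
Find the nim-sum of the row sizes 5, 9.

Compute the nim-sum pairwise:
5 ^ 9 = 12

12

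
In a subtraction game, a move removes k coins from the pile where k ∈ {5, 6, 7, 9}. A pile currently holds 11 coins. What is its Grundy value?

2

Compute g(0), g(1), … for moves {5, 6, 7, 9}:
k:     0  1  2  3  4  5  6  7  8  9 10 11
g(k):  0  0  0  0  0  1  1  1  1  1  2  2
So g(11) = 2.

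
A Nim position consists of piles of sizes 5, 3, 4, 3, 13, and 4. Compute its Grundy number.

8

Compute the nim-sum pairwise:
5 ⊕ 3 = 6
6 ⊕ 4 = 2
2 ⊕ 3 = 1
1 ⊕ 13 = 12
12 ⊕ 4 = 8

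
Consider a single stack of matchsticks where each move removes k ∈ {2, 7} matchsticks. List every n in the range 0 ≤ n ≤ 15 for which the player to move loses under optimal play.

0, 1, 4, 5, 9, 10, 13, 14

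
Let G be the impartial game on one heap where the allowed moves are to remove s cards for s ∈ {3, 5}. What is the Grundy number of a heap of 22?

2

Grundy values for subtraction set {3, 5}:
k:     0  1  2  3  4  5  6  7  8  9 10 11 12 13 14 15 16 17 18 19 20 21 22
g(k):  0  0  0  1  1  1  2  2  0  0  0  1  1  1  2  2  0  0  0  1  1  1  2
So g(22) = 2.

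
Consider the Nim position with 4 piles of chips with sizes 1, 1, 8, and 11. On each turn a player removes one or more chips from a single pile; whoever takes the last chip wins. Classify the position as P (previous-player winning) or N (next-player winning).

Compute the nim-sum pairwise:
1 XOR 1 = 0
0 XOR 8 = 8
8 XOR 11 = 3
The nim-sum is 3 ≠ 0, so this is an N-position: the player to move can win.

N-position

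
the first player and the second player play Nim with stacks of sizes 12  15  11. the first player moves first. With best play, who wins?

the first player wins

Compute the nim-sum pairwise:
12 ^ 15 = 3
3 ^ 11 = 8
The nim-sum is 8 ≠ 0, so this is an N-position: the player to move can win; the first player has a winning move.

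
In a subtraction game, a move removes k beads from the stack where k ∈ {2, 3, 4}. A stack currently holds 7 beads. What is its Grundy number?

Compute g(0), g(1), … for moves {2, 3, 4}:
k:     0  1  2  3  4  5  6  7
g(k):  0  0  1  1  2  2  0  0
So g(7) = 0.

0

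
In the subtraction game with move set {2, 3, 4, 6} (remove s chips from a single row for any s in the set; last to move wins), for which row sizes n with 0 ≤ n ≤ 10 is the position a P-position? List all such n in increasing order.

Compute g(0), g(1), … for moves {2, 3, 4, 6}:
k:     0  1  2  3  4  5  6  7  8  9 10
g(k):  0  0  1  1  2  2  3  3  0  0  1
The P-positions (g = 0) in 0..10 are 0, 1, 8, 9.

0, 1, 8, 9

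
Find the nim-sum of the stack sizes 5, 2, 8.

15

Compute the nim-sum pairwise:
5 XOR 2 = 7
7 XOR 8 = 15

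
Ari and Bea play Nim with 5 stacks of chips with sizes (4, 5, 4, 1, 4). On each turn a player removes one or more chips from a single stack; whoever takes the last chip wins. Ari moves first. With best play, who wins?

Bea wins

Nim-sum: 4 XOR 5 XOR 4 XOR 1 XOR 4 = 0.
The nim-sum is 0, so this is a P-position: the player to move is in a losing position under optimal play; Ari is about to move from it and so loses — Bea wins.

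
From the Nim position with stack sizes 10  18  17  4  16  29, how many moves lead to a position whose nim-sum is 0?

0

Bitwise XOR of the heap sizes:
  01010  (10)
  10010  (18)
  10001  (17)
  00100  (4)
  10000  (16)
  11101  (29)
  -----
  00000  (0)
The nim-sum is already 0, so every move leaves a nonzero nim-sum — there are no winning moves.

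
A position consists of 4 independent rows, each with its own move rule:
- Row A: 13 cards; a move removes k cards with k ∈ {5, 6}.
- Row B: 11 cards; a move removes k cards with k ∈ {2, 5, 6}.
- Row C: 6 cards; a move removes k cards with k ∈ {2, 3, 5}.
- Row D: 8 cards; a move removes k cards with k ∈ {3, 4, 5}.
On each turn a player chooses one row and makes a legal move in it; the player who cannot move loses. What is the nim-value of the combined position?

3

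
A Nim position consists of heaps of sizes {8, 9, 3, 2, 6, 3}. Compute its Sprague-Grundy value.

5

Nim-sum: 8 ^ 9 ^ 3 ^ 2 ^ 6 ^ 3 = 5.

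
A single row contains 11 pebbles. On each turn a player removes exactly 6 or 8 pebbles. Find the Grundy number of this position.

1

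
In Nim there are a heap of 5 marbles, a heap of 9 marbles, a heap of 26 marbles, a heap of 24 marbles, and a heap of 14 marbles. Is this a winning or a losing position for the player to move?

Losing position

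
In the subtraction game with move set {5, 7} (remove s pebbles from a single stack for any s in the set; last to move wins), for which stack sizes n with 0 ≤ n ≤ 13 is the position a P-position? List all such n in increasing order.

0, 1, 2, 3, 4, 12, 13

Compute g(0), g(1), … for moves {5, 7}:
g(0) = mex{} = 0
g(1) = mex{} = 0
g(2) = mex{} = 0
g(3) = mex{} = 0
g(4) = mex{} = 0
g(5) = mex{0} = 1
g(6) = mex{0} = 1
g(7) = mex{0} = 1
g(8) = mex{0} = 1
g(9) = mex{0} = 1
g(10) = mex{0,1} = 2
g(11) = mex{0,1} = 2
g(12) = mex{1} = 0
g(13) = mex{1} = 0
The P-positions (g = 0) in 0..13 are 0, 1, 2, 3, 4, 12, 13.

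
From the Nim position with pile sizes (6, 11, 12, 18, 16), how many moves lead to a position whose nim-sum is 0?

3

Write each in binary and XOR column by column:
  00110  (6)
  01011  (11)
  01100  (12)
  10010  (18)
  10000  (16)
  -----
  00011  (3)
The overall nim-sum is X = 3. A pile of size p has a winning move iff p XOR X < p (reduce it to p XOR X).
  6: 6 XOR 3 = 5 < 6 — winning move (to 5).
  11: 11 XOR 3 = 8 < 11 — winning move (to 8).
  12: 12 XOR 3 = 15 ≥ 12 — no move.
  18: 18 XOR 3 = 17 < 18 — winning move (to 17).
  16: 16 XOR 3 = 19 ≥ 16 — no move.
That gives 3 winning moves.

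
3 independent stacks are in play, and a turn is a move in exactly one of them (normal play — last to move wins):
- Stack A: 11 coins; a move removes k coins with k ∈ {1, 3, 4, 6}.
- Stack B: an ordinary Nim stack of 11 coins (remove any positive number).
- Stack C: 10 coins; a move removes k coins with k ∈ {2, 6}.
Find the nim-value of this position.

8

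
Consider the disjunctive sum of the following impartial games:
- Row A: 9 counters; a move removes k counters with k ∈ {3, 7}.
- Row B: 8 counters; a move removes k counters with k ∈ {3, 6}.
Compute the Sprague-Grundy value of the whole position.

Grundy values for row A (subtraction set {3, 7}):
g(0) = mex{} = 0
g(1) = mex{} = 0
g(2) = mex{} = 0
g(3) = mex{0} = 1
g(4) = mex{0} = 1
g(5) = mex{0} = 1
g(6) = mex{1} = 0
g(7) = mex{0,1} = 2
g(8) = mex{0,1} = 2
g(9) = mex{0} = 1
So g(9) = 1.
Grundy values for row B (subtraction set {3, 6}):
g(0) = mex{} = 0
g(1) = mex{} = 0
g(2) = mex{} = 0
g(3) = mex{0} = 1
g(4) = mex{0} = 1
g(5) = mex{0} = 1
g(6) = mex{0,1} = 2
g(7) = mex{0,1} = 2
g(8) = mex{0,1} = 2
So g(8) = 2.
The value of a disjunctive sum is the nim-sum of the parts.
Combined value = 1 XOR 2 = 3.

3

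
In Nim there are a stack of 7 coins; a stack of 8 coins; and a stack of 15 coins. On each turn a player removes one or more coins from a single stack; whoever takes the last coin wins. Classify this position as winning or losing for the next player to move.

Bitwise XOR of the heap sizes:
  0111  (7)
  1000  (8)
  1111  (15)
  ----
  0000  (0)
The nim-sum is 0, so this is a P-position: the player to move is in a losing position under optimal play.

Losing position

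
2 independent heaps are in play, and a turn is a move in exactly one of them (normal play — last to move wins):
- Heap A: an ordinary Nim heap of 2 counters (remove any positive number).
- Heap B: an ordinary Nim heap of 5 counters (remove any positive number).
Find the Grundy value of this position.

Heap A is a plain Nim heap of size 2, so its Grundy value is 2.
Heap B is a plain Nim heap of size 5, so its Grundy value is 5.
By the Sprague-Grundy theorem, the Grundy value of a sum of independent games is the XOR of the component values.
Combined value = 2 ⊕ 5 = 7.

7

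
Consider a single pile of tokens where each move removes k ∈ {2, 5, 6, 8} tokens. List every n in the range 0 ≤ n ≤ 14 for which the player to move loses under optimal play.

Build the Grundy sequence with g(k) = mex{g(k−s) : s ∈ {2, 5, 6, 8}, s ≤ k}:
k:     0  1  2  3  4  5  6  7  8  9 10 11 12 13 14
g(k):  0  0  1  1  0  2  1  3  2  2  3  0  2  1  0
The P-positions (g = 0) in 0..14 are 0, 1, 4, 11, 14.

0, 1, 4, 11, 14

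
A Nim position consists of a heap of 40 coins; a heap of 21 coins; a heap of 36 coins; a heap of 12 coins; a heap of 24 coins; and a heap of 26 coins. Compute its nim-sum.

23

Nim-sum: 40 ^ 21 ^ 36 ^ 12 ^ 24 ^ 26 = 23.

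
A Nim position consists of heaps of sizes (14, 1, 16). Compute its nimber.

31

Nim-sum: 14 ^ 1 ^ 16 = 31.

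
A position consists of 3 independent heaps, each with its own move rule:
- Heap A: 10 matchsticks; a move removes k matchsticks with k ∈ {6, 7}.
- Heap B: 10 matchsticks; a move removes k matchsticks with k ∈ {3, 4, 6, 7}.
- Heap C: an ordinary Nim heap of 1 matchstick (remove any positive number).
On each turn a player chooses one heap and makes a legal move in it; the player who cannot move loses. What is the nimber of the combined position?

0

Build the Grundy sequence for heap A with g(k) = mex{g(k−s) : s ∈ {6, 7}, s ≤ k}:
g(0) = mex{} = 0
g(1) = mex{} = 0
g(2) = mex{} = 0
g(3) = mex{} = 0
g(4) = mex{} = 0
g(5) = mex{} = 0
g(6) = mex{0} = 1
g(7) = mex{0} = 1
g(8) = mex{0} = 1
g(9) = mex{0} = 1
g(10) = mex{0} = 1
So g(10) = 1.
For heap B, compute g(0), g(1), … with moves {3, 4, 6, 7}:
g(0) = mex{} = 0
g(1) = mex{} = 0
g(2) = mex{} = 0
g(3) = mex{0} = 1
g(4) = mex{0} = 1
g(5) = mex{0} = 1
g(6) = mex{0,1} = 2
g(7) = mex{0,1} = 2
g(8) = mex{0,1} = 2
g(9) = mex{0,1,2} = 3
g(10) = mex{1,2} = 0
So g(10) = 0.
Heap C is a plain Nim heap of size 1, so its Grundy value is 1.
The value of a disjunctive sum is the nim-sum of the parts.
Combined value = 1 XOR 0 XOR 1 = 0.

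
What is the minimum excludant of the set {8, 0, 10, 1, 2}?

3

The values 0, 1, 2 are all present; 3 is the first non-negative integer missing from the set.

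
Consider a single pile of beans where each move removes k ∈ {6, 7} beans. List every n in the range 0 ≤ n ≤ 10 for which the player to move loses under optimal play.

Grundy values for subtraction set {6, 7}:
k:     0  1  2  3  4  5  6  7  8  9 10
g(k):  0  0  0  0  0  0  1  1  1  1  1
The P-positions (g = 0) in 0..10 are 0, 1, 2, 3, 4, 5.

0, 1, 2, 3, 4, 5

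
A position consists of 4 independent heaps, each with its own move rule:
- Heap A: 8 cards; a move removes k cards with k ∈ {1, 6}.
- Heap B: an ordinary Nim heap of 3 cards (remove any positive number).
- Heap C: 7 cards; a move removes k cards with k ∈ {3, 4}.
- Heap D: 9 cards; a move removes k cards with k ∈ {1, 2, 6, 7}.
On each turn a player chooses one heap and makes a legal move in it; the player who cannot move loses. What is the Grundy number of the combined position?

3

For heap A, compute g(0), g(1), … with moves {1, 6}:
k:     0  1  2  3  4  5  6  7  8
g(k):  0  1  0  1  0  1  2  0  1
So g(8) = 1.
Heap B is a plain Nim heap of size 3, so its Grundy value is 3.
For heap C, compute g(0), g(1), … with moves {3, 4}:
g(0) = mex{} = 0
g(1) = mex{} = 0
g(2) = mex{} = 0
g(3) = mex{0} = 1
g(4) = mex{0} = 1
g(5) = mex{0} = 1
g(6) = mex{0,1} = 2
g(7) = mex{1} = 0
So g(7) = 0.
For heap D, compute g(0), g(1), … with moves {1, 2, 6, 7}:
k:     0  1  2  3  4  5  6  7  8  9
g(k):  0  1  2  0  1  2  3  4  0  1
So g(9) = 1.
By the Sprague-Grundy theorem, the Grundy value of a sum of independent games is the XOR of the component values.
Combined value = 1 ⊕ 3 ⊕ 0 ⊕ 1 = 3.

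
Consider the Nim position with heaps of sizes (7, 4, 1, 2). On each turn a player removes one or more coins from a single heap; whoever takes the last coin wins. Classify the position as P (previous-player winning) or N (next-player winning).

P-position

Compute the nim-sum pairwise:
7 ^ 4 = 3
3 ^ 1 = 2
2 ^ 2 = 0
The nim-sum is 0, so this is a P-position: the player to move is in a losing position under optimal play.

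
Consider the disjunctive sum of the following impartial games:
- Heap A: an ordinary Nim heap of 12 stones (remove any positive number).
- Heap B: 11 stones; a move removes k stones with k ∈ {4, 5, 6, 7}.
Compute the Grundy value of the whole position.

Heap A is a plain Nim heap of size 12, so its Grundy value is 12.
For heap B, compute g(0), g(1), … with moves {4, 5, 6, 7}:
k:     0  1  2  3  4  5  6  7  8  9 10 11
g(k):  0  0  0  0  1  1  1  1  2  2  2  0
So g(11) = 0.
By the Sprague-Grundy theorem, the Grundy value of a sum of independent games is the XOR of the component values.
Combined value = 12 ⊕ 0 = 12.

12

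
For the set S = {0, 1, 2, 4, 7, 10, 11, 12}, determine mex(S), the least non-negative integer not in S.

The values 0, 1, 2 are all present; 3 is the first non-negative integer missing from the set.

3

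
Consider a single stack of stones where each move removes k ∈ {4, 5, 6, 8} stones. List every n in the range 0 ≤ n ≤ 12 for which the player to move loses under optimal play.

0, 1, 2, 3, 12

Build the Grundy sequence with g(k) = mex{g(k−s) : s ∈ {4, 5, 6, 8}, s ≤ k}:
k:     0  1  2  3  4  5  6  7  8  9 10 11 12
g(k):  0  0  0  0  1  1  1  1  2  2  2  2  0
The P-positions (g = 0) in 0..12 are 0, 1, 2, 3, 12.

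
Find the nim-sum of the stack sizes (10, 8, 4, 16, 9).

31

Nim-sum: 10 XOR 8 XOR 4 XOR 16 XOR 9 = 31.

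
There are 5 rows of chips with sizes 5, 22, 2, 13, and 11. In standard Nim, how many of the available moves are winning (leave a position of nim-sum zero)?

Nim-sum: 5 ^ 22 ^ 2 ^ 13 ^ 11 = 23.
The overall nim-sum is X = 23. A row of size p has a winning move iff p XOR X < p (reduce it to p XOR X).
  5: 5 XOR 23 = 18 ≥ 5 — no move.
  22: 22 XOR 23 = 1 < 22 — winning move (to 1).
  2: 2 XOR 23 = 21 ≥ 2 — no move.
  13: 13 XOR 23 = 26 ≥ 13 — no move.
  11: 11 XOR 23 = 28 ≥ 11 — no move.
That gives 1 winning move.

1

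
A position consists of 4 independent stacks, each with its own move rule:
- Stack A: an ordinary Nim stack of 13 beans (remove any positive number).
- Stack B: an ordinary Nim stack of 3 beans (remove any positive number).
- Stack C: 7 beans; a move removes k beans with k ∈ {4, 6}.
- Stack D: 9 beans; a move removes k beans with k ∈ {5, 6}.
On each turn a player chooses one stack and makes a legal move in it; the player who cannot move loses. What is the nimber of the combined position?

14

Stack A is a plain Nim stack of size 13, so its Grundy value is 13.
Stack B is a plain Nim stack of size 3, so its Grundy value is 3.
For stack C, compute g(0), g(1), … with moves {4, 6}:
g(0) = mex{} = 0
g(1) = mex{} = 0
g(2) = mex{} = 0
g(3) = mex{} = 0
g(4) = mex{0} = 1
g(5) = mex{0} = 1
g(6) = mex{0} = 1
g(7) = mex{0} = 1
So g(7) = 1.
For stack D, compute g(0), g(1), … with moves {5, 6}:
g(0) = mex{} = 0
g(1) = mex{} = 0
g(2) = mex{} = 0
g(3) = mex{} = 0
g(4) = mex{} = 0
g(5) = mex{0} = 1
g(6) = mex{0} = 1
g(7) = mex{0} = 1
g(8) = mex{0} = 1
g(9) = mex{0} = 1
So g(9) = 1.
The value of a disjunctive sum is the nim-sum of the parts.
Combined value = 13 ⊕ 3 ⊕ 1 ⊕ 1 = 14.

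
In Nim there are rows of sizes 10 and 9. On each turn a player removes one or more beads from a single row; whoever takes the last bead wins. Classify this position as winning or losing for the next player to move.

Nim-sum: 10 XOR 9 = 3.
The nim-sum is 3 ≠ 0, so this is an N-position: the player to move can win.

Winning position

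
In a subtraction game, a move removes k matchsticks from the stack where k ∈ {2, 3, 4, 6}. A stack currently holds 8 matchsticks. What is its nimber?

Build the Grundy sequence with g(k) = mex{g(k−s) : s ∈ {2, 3, 4, 6}, s ≤ k}:
k:     0  1  2  3  4  5  6  7  8
g(k):  0  0  1  1  2  2  3  3  0
So g(8) = 0.

0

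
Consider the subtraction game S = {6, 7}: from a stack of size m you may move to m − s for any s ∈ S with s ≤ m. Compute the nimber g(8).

1

Grundy values for subtraction set {6, 7}:
k:     0  1  2  3  4  5  6  7  8
g(k):  0  0  0  0  0  0  1  1  1
So g(8) = 1.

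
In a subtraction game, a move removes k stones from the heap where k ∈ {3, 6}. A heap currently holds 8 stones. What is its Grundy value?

2

Compute g(0), g(1), … for moves {3, 6}:
k:     0  1  2  3  4  5  6  7  8
g(k):  0  0  0  1  1  1  2  2  2
So g(8) = 2.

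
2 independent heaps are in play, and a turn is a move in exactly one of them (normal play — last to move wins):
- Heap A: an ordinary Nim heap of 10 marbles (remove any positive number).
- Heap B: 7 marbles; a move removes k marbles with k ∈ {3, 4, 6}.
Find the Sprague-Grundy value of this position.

8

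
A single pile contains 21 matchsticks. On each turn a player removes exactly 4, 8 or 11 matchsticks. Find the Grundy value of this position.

1

Compute g(0), g(1), … for moves {4, 8, 11}:
k:     0  1  2  3  4  5  6  7  8  9 10 11 12 13 14 15 16 17 18 19 20 21
g(k):  0  0  0  0  1  1  1  1  2  2  2  2  3  3  3  0  0  0  0  1  1  1
So g(21) = 1.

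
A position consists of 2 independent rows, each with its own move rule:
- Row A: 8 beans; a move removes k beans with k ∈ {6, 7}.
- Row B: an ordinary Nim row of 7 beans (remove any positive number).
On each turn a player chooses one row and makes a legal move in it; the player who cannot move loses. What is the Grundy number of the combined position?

6

For row A, compute g(0), g(1), … with moves {6, 7}:
g(0) = mex{} = 0
g(1) = mex{} = 0
g(2) = mex{} = 0
g(3) = mex{} = 0
g(4) = mex{} = 0
g(5) = mex{} = 0
g(6) = mex{0} = 1
g(7) = mex{0} = 1
g(8) = mex{0} = 1
So g(8) = 1.
Row B is a plain Nim row of size 7, so its Grundy value is 7.
The value of a disjunctive sum is the nim-sum of the parts.
Combined value = 1 XOR 7 = 6.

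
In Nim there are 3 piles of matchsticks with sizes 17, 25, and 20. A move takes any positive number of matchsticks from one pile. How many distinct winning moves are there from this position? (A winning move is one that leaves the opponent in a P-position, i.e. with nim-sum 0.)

3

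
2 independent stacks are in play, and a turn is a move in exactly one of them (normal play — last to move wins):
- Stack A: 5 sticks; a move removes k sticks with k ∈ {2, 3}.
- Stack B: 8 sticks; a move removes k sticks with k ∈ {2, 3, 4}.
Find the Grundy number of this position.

1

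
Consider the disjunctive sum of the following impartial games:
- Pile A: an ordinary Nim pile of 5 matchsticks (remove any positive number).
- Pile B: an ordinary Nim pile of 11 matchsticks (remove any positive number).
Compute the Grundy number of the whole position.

14

Pile A is a plain Nim pile of size 5, so its Grundy value is 5.
Pile B is a plain Nim pile of size 11, so its Grundy value is 11.
The value of a disjunctive sum is the nim-sum of the parts.
Combined value = 5 XOR 11 = 14.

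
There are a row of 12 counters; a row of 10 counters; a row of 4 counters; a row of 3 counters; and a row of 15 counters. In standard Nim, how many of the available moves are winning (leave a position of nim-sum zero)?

Compute the nim-sum pairwise:
12 ⊕ 10 = 6
6 ⊕ 4 = 2
2 ⊕ 3 = 1
1 ⊕ 15 = 14
The overall nim-sum is X = 14. A row of size p has a winning move iff p XOR X < p (reduce it to p XOR X).
  12: 12 XOR 14 = 2 < 12 — winning move (to 2).
  10: 10 XOR 14 = 4 < 10 — winning move (to 4).
  4: 4 XOR 14 = 10 ≥ 4 — no move.
  3: 3 XOR 14 = 13 ≥ 3 — no move.
  15: 15 XOR 14 = 1 < 15 — winning move (to 1).
That gives 3 winning moves.

3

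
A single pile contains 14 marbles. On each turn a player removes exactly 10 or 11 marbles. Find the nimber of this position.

Build the Grundy sequence with g(k) = mex{g(k−s) : s ∈ {10, 11}, s ≤ k}:
g(0) = mex{} = 0
g(1) = mex{} = 0
g(2) = mex{} = 0
g(3) = mex{} = 0
g(4) = mex{} = 0
g(5) = mex{} = 0
g(6) = mex{} = 0
g(7) = mex{} = 0
g(8) = mex{} = 0
g(9) = mex{} = 0
g(10) = mex{0} = 1
g(11) = mex{0} = 1
g(12) = mex{0} = 1
g(13) = mex{0} = 1
g(14) = mex{0} = 1
So g(14) = 1.

1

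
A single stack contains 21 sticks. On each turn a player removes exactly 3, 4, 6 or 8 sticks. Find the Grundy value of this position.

3

Grundy values for subtraction set {3, 4, 6, 8}:
k:     0  1  2  3  4  5  6  7  8  9 10 11 12 13 14 15 16 17 18 19 20 21
g(k):  0  0  0  1  1  1  2  2  2  3  3  0  0  0  1  1  1  2  2  2  3  3
So g(21) = 3.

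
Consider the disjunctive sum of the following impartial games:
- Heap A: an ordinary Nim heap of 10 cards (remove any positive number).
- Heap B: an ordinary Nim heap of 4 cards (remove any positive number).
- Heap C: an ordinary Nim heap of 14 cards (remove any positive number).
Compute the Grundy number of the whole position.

0

Heap A is a plain Nim heap of size 10, so its Grundy value is 10.
Heap B is a plain Nim heap of size 4, so its Grundy value is 4.
Heap C is a plain Nim heap of size 14, so its Grundy value is 14.
By the Sprague-Grundy theorem, the Grundy value of a sum of independent games is the XOR of the component values.
Combined value = 10 XOR 4 XOR 14 = 0.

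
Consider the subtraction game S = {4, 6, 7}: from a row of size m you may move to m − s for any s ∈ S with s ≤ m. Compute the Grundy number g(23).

0

Build the Grundy sequence with g(k) = mex{g(k−s) : s ∈ {4, 6, 7}, s ≤ k}:
k:     0  1  2  3  4  5  6  7  8  9 10 11 12 13 14 15 16 17 18 19 20 21 22 23
g(k):  0  0  0  0  1  1  1  1  2  2  2  0  0  0  0  1  1  1  1  2  2  2  0  0
So g(23) = 0.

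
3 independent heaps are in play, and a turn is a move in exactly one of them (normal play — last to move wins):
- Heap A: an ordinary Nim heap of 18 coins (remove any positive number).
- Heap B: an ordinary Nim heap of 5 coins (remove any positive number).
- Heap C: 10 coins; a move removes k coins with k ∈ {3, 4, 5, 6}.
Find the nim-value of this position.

23

Heap A is a plain Nim heap of size 18, so its Grundy value is 18.
Heap B is a plain Nim heap of size 5, so its Grundy value is 5.
Grundy values for heap C (subtraction set {3, 4, 5, 6}):
k:     0  1  2  3  4  5  6  7  8  9 10
g(k):  0  0  0  1  1  1  2  2  2  0  0
So g(10) = 0.
The value of a disjunctive sum is the nim-sum of the parts.
Combined value = 18 XOR 5 XOR 0 = 23.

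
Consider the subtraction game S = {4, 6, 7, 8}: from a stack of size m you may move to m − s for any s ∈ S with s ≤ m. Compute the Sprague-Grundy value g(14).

0

Grundy values for subtraction set {4, 6, 7, 8}:
k:     0  1  2  3  4  5  6  7  8  9 10 11 12 13 14
g(k):  0  0  0  0  1  1  1  1  2  2  2  2  0  0  0
So g(14) = 0.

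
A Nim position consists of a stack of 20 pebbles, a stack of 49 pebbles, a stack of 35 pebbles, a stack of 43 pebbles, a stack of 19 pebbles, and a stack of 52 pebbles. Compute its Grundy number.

10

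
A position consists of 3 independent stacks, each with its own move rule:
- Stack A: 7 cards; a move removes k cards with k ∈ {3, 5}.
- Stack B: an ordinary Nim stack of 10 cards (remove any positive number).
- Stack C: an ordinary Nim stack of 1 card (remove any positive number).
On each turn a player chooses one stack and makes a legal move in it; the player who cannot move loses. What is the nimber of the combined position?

9

For stack A, compute g(0), g(1), … with moves {3, 5}:
k:     0  1  2  3  4  5  6  7
g(k):  0  0  0  1  1  1  2  2
So g(7) = 2.
Stack B is a plain Nim stack of size 10, so its Grundy value is 10.
Stack C is a plain Nim stack of size 1, so its Grundy value is 1.
By the Sprague-Grundy theorem, the Grundy value of a sum of independent games is the XOR of the component values.
Combined value = 2 ⊕ 10 ⊕ 1 = 9.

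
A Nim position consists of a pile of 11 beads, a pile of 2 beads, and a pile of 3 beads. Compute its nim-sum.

Compute the nim-sum pairwise:
11 ⊕ 2 = 9
9 ⊕ 3 = 10

10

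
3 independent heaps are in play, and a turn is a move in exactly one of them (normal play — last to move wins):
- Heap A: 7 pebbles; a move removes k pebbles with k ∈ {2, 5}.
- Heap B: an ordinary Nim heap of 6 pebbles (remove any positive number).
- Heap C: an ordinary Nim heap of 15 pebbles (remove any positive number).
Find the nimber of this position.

9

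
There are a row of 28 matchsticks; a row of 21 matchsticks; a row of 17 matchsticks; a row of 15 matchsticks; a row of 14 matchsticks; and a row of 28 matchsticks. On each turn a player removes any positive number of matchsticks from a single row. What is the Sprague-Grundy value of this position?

5

Bitwise XOR of the heap sizes:
  11100  (28)
  10101  (21)
  10001  (17)
  01111  (15)
  01110  (14)
  11100  (28)
  -----
  00101  (5)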